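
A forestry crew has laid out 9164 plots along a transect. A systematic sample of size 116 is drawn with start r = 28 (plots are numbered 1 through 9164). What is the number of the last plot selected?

k = 9164/116 = 79
116th selection = r + (116−1)·k = 28 + 115×79 = 28 + 9085 = 9113

9113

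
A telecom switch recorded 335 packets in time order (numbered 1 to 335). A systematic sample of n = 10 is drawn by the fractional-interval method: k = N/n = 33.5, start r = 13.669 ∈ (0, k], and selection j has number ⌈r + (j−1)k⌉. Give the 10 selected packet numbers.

14, 48, 81, 115, 148, 182, 215, 249, 282, 316

j=1: r + 0k = 13.669 → ⌈·⌉ = 14
j=2: r + 1k = 47.169 → ⌈·⌉ = 48
j=3: r + 2k = 80.669 → ⌈·⌉ = 81
j=4: r + 3k = 114.169 → ⌈·⌉ = 115
j=5: r + 4k = 147.669 → ⌈·⌉ = 148
j=6: r + 5k = 181.169 → ⌈·⌉ = 182
j=7: r + 6k = 214.669 → ⌈·⌉ = 215
j=8: r + 7k = 248.169 → ⌈·⌉ = 249
j=9: r + 8k = 281.669 → ⌈·⌉ = 282
j=10: r + 9k = 315.169 → ⌈·⌉ = 316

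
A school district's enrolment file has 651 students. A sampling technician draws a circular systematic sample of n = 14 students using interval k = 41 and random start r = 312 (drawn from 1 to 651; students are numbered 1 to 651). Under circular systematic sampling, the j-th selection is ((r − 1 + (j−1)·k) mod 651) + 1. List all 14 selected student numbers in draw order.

Selection 1: 312
Selection 2: 312 + 41 = 353
Selection 3: 353 + 41 = 394
Selection 4: 394 + 41 = 435
Selection 5: 435 + 41 = 476
Selection 6: 476 + 41 = 517
Selection 7: 517 + 41 = 558
Selection 8: 558 + 41 = 599
Selection 9: 599 + 41 = 640
Selection 10: 640 + 41 = 681 → 681 − 651 = 30
Selection 11: 30 + 41 = 71
Selection 12: 71 + 41 = 112
Selection 13: 112 + 41 = 153
Selection 14: 153 + 41 = 194

312, 353, 394, 435, 476, 517, 558, 599, 640, 30, 71, 112, 153, 194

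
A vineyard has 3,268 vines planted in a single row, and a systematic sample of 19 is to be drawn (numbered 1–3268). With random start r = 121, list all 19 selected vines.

121, 293, 465, 637, 809, 981, 1153, 1325, 1497, 1669, 1841, 2013, 2185, 2357, 2529, 2701, 2873, 3045, 3217

k = N/n = 3268/19 = 172
vine 1: 121
vine 2: 121 + 172 = 293
vine 3: 293 + 172 = 465
vine 4: 465 + 172 = 637
vine 5: 637 + 172 = 809
vine 6: 809 + 172 = 981
vine 7: 981 + 172 = 1153
vine 8: 1153 + 172 = 1325
vine 9: 1325 + 172 = 1497
vine 10: 1497 + 172 = 1669
vine 11: 1669 + 172 = 1841
vine 12: 1841 + 172 = 2013
vine 13: 2013 + 172 = 2185
vine 14: 2185 + 172 = 2357
vine 15: 2357 + 172 = 2529
vine 16: 2529 + 172 = 2701
vine 17: 2701 + 172 = 2873
vine 18: 2873 + 172 = 3045
vine 19: 3045 + 172 = 3217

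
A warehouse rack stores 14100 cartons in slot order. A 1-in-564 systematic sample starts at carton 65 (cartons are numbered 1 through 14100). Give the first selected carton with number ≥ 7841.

k = 564
Steps past start: ⌈(7841 − 65)/564⌉ = ⌈7776/564⌉ = 14
Selected carton: 65 + 14×564 = 7961

7961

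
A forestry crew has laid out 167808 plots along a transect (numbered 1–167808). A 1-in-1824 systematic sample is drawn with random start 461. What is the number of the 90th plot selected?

162797

k = 1824
90th selection = r + (90−1)·k = 461 + 89×1824 = 461 + 162336 = 162797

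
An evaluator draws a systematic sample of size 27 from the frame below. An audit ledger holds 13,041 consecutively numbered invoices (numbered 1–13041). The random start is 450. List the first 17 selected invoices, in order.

k = N/n = 13041/27 = 483
invoice 1: 450
invoice 2: 450 + 483 = 933
invoice 3: 933 + 483 = 1416
invoice 4: 1416 + 483 = 1899
invoice 5: 1899 + 483 = 2382
invoice 6: 2382 + 483 = 2865
invoice 7: 2865 + 483 = 3348
invoice 8: 3348 + 483 = 3831
invoice 9: 3831 + 483 = 4314
invoice 10: 4314 + 483 = 4797
invoice 11: 4797 + 483 = 5280
invoice 12: 5280 + 483 = 5763
invoice 13: 5763 + 483 = 6246
invoice 14: 6246 + 483 = 6729
invoice 15: 6729 + 483 = 7212
invoice 16: 7212 + 483 = 7695
invoice 17: 7695 + 483 = 8178

450, 933, 1416, 1899, 2382, 2865, 3348, 3831, 4314, 4797, 5280, 5763, 6246, 6729, 7212, 7695, 8178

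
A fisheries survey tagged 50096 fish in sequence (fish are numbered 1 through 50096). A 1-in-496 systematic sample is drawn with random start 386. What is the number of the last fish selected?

49986

k = 496
101st selection = r + (101−1)·k = 386 + 100×496 = 386 + 49600 = 49986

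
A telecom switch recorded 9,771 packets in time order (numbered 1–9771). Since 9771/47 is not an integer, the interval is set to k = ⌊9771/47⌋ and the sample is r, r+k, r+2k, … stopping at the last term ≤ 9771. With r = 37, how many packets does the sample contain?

48

k = ⌊9771/47⌋ = 207
Achieved size = ⌊(9771 − 37)/207⌋ + 1 = ⌊9734/207⌋ + 1 = 47 + 1 = 48
(last selection: 37 + 47×207 = 9766 ≤ 9771; next would be 9973 > 9771)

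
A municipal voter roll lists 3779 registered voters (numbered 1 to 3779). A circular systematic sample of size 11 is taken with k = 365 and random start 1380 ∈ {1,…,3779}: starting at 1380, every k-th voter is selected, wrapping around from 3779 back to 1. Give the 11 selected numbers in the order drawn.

Selection 1: 1380
Selection 2: 1380 + 365 = 1745
Selection 3: 1745 + 365 = 2110
Selection 4: 2110 + 365 = 2475
Selection 5: 2475 + 365 = 2840
Selection 6: 2840 + 365 = 3205
Selection 7: 3205 + 365 = 3570
Selection 8: 3570 + 365 = 3935 → 3935 − 3779 = 156
Selection 9: 156 + 365 = 521
Selection 10: 521 + 365 = 886
Selection 11: 886 + 365 = 1251

1380, 1745, 2110, 2475, 2840, 3205, 3570, 156, 521, 886, 1251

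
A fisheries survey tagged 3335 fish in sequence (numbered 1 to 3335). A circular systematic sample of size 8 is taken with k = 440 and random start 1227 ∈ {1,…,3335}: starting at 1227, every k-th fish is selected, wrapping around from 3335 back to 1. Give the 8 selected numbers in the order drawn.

Selection 1: 1227
Selection 2: 1227 + 440 = 1667
Selection 3: 1667 + 440 = 2107
Selection 4: 2107 + 440 = 2547
Selection 5: 2547 + 440 = 2987
Selection 6: 2987 + 440 = 3427 → 3427 − 3335 = 92
Selection 7: 92 + 440 = 532
Selection 8: 532 + 440 = 972

1227, 1667, 2107, 2547, 2987, 92, 532, 972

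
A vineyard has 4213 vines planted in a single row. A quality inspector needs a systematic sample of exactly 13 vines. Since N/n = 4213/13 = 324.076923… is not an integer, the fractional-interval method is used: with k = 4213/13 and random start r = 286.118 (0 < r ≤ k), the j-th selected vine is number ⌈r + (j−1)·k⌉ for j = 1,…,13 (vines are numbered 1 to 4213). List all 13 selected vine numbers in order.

j=1: r + 0k = 286.118 → ⌈·⌉ = 287
j=2: r + 1k = 610.194923… → ⌈·⌉ = 611
j=3: r + 2k = 934.271846… → ⌈·⌉ = 935
j=4: r + 3k = 1258.348769… → ⌈·⌉ = 1259
j=5: r + 4k = 1582.425692… → ⌈·⌉ = 1583
j=6: r + 5k = 1906.502615… → ⌈·⌉ = 1907
j=7: r + 6k = 2230.579538… → ⌈·⌉ = 2231
j=8: r + 7k = 2554.656461… → ⌈·⌉ = 2555
j=9: r + 8k = 2878.733384… → ⌈·⌉ = 2879
j=10: r + 9k = 3202.810307… → ⌈·⌉ = 3203
j=11: r + 10k = 3526.887230… → ⌈·⌉ = 3527
j=12: r + 11k = 3850.964153… → ⌈·⌉ = 3851
j=13: r + 12k = 4175.041076… → ⌈·⌉ = 4176

287, 611, 935, 1259, 1583, 1907, 2231, 2555, 2879, 3203, 3527, 3851, 4176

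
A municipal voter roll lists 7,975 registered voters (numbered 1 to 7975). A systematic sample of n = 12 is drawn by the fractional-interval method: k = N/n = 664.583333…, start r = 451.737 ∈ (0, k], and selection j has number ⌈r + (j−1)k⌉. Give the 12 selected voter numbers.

452, 1117, 1781, 2446, 3111, 3775, 4440, 5104, 5769, 6433, 7098, 7763

j=1: r + 0k = 451.737 → ⌈·⌉ = 452
j=2: r + 1k = 1116.320333… → ⌈·⌉ = 1117
j=3: r + 2k = 1780.903666… → ⌈·⌉ = 1781
j=4: r + 3k = 2445.487 → ⌈·⌉ = 2446
j=5: r + 4k = 3110.070333… → ⌈·⌉ = 3111
j=6: r + 5k = 3774.653666… → ⌈·⌉ = 3775
j=7: r + 6k = 4439.237 → ⌈·⌉ = 4440
j=8: r + 7k = 5103.820333… → ⌈·⌉ = 5104
j=9: r + 8k = 5768.403666… → ⌈·⌉ = 5769
j=10: r + 9k = 6432.987 → ⌈·⌉ = 6433
j=11: r + 10k = 7097.570333… → ⌈·⌉ = 7098
j=12: r + 11k = 7762.153666… → ⌈·⌉ = 7763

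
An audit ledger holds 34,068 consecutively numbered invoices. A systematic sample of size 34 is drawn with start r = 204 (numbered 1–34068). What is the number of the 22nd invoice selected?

21246

k = 34068/34 = 1002
22nd selection = r + (22−1)·k = 204 + 21×1002 = 204 + 21042 = 21246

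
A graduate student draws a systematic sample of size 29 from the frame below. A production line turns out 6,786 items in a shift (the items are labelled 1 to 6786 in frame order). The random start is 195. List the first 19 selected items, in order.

k = N/n = 6786/29 = 234
item 1: 195
item 2: 195 + 234 = 429
item 3: 429 + 234 = 663
item 4: 663 + 234 = 897
item 5: 897 + 234 = 1131
item 6: 1131 + 234 = 1365
item 7: 1365 + 234 = 1599
item 8: 1599 + 234 = 1833
item 9: 1833 + 234 = 2067
item 10: 2067 + 234 = 2301
item 11: 2301 + 234 = 2535
item 12: 2535 + 234 = 2769
item 13: 2769 + 234 = 3003
item 14: 3003 + 234 = 3237
item 15: 3237 + 234 = 3471
item 16: 3471 + 234 = 3705
item 17: 3705 + 234 = 3939
item 18: 3939 + 234 = 4173
item 19: 4173 + 234 = 4407

195, 429, 663, 897, 1131, 1365, 1599, 1833, 2067, 2301, 2535, 2769, 3003, 3237, 3471, 3705, 3939, 4173, 4407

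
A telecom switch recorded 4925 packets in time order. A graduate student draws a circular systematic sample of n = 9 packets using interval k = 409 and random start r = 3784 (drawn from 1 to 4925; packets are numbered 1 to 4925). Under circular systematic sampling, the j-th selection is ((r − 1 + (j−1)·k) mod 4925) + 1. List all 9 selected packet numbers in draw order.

Selection 1: 3784
Selection 2: 3784 + 409 = 4193
Selection 3: 4193 + 409 = 4602
Selection 4: 4602 + 409 = 5011 → 5011 − 4925 = 86
Selection 5: 86 + 409 = 495
Selection 6: 495 + 409 = 904
Selection 7: 904 + 409 = 1313
Selection 8: 1313 + 409 = 1722
Selection 9: 1722 + 409 = 2131

3784, 4193, 4602, 86, 495, 904, 1313, 1722, 2131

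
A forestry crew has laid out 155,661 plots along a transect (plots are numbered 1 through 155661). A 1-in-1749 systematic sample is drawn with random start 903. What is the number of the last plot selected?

k = 1749
89th selection = r + (89−1)·k = 903 + 88×1749 = 903 + 153912 = 154815

154815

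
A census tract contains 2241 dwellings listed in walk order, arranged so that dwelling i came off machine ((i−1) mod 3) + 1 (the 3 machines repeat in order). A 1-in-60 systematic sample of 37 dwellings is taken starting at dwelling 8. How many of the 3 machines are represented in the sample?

1

Consecutive selections differ by k = 60, so their machine numbers differ by 60 mod 3 = 0.
gcd(60, 3) = 3, so the sample visits 3/3 = 1 distinct residues mod 3.
Start 8 is machine 2; the machines hit are 2.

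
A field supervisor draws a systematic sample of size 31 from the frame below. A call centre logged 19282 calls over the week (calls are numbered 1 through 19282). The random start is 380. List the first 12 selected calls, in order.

k = N/n = 19282/31 = 622
call 1: 380
call 2: 380 + 622 = 1002
call 3: 1002 + 622 = 1624
call 4: 1624 + 622 = 2246
call 5: 2246 + 622 = 2868
call 6: 2868 + 622 = 3490
call 7: 3490 + 622 = 4112
call 8: 4112 + 622 = 4734
call 9: 4734 + 622 = 5356
call 10: 5356 + 622 = 5978
call 11: 5978 + 622 = 6600
call 12: 6600 + 622 = 7222

380, 1002, 1624, 2246, 2868, 3490, 4112, 4734, 5356, 5978, 6600, 7222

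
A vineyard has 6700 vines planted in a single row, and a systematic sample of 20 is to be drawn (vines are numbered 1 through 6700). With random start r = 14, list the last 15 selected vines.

1689, 2024, 2359, 2694, 3029, 3364, 3699, 4034, 4369, 4704, 5039, 5374, 5709, 6044, 6379

k = N/n = 6700/20 = 335
6th selection = 14 + 5×335 = 1689
7th: 1689 + 335 = 2024
8th: 2024 + 335 = 2359
9th: 2359 + 335 = 2694
10th: 2694 + 335 = 3029
11th: 3029 + 335 = 3364
12th: 3364 + 335 = 3699
13th: 3699 + 335 = 4034
14th: 4034 + 335 = 4369
15th: 4369 + 335 = 4704
16th: 4704 + 335 = 5039
17th: 5039 + 335 = 5374
18th: 5374 + 335 = 5709
19th: 5709 + 335 = 6044
20th: 6044 + 335 = 6379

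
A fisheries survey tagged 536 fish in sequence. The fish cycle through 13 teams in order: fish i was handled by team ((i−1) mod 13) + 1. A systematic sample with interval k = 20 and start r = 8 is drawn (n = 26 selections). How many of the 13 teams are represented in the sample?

Consecutive selections differ by k = 20, so their team numbers differ by 20 mod 13 = 7.
gcd(20, 13) = 1, so the sample visits 13/1 = 13 distinct residues mod 13.
Start 8 is team 8; the teams hit are 1, 2, 3, 4, 5, 6, 7, 8, 9, 10, 11, 12, 13.

13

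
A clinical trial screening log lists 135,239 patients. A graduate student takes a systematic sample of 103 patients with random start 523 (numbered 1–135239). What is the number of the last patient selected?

k = 135239/103 = 1313
103rd selection = r + (103−1)·k = 523 + 102×1313 = 523 + 133926 = 134449

134449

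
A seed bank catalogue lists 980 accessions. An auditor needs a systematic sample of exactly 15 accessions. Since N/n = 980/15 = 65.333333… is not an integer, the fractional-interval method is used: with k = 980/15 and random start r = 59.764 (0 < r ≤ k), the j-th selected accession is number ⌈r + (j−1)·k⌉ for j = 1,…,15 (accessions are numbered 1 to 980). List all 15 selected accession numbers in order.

j=1: r + 0k = 59.764 → ⌈·⌉ = 60
j=2: r + 1k = 125.097333… → ⌈·⌉ = 126
j=3: r + 2k = 190.430666… → ⌈·⌉ = 191
j=4: r + 3k = 255.764 → ⌈·⌉ = 256
j=5: r + 4k = 321.097333… → ⌈·⌉ = 322
j=6: r + 5k = 386.430666… → ⌈·⌉ = 387
j=7: r + 6k = 451.764 → ⌈·⌉ = 452
j=8: r + 7k = 517.097333… → ⌈·⌉ = 518
j=9: r + 8k = 582.430666… → ⌈·⌉ = 583
j=10: r + 9k = 647.764 → ⌈·⌉ = 648
j=11: r + 10k = 713.097333… → ⌈·⌉ = 714
j=12: r + 11k = 778.430666… → ⌈·⌉ = 779
j=13: r + 12k = 843.764 → ⌈·⌉ = 844
j=14: r + 13k = 909.097333… → ⌈·⌉ = 910
j=15: r + 14k = 974.430666… → ⌈·⌉ = 975

60, 126, 191, 256, 322, 387, 452, 518, 583, 648, 714, 779, 844, 910, 975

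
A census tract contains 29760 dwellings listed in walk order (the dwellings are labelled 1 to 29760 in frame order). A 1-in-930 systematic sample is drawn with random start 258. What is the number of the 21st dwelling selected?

18858

k = 930
21st selection = r + (21−1)·k = 258 + 20×930 = 258 + 18600 = 18858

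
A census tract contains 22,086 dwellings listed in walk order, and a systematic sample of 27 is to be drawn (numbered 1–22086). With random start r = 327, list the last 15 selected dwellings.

k = N/n = 22086/27 = 818
13th selection = 327 + 12×818 = 10143
14th: 10143 + 818 = 10961
15th: 10961 + 818 = 11779
16th: 11779 + 818 = 12597
17th: 12597 + 818 = 13415
18th: 13415 + 818 = 14233
19th: 14233 + 818 = 15051
20th: 15051 + 818 = 15869
21st: 15869 + 818 = 16687
22nd: 16687 + 818 = 17505
23rd: 17505 + 818 = 18323
24th: 18323 + 818 = 19141
25th: 19141 + 818 = 19959
26th: 19959 + 818 = 20777
27th: 20777 + 818 = 21595

10143, 10961, 11779, 12597, 13415, 14233, 15051, 15869, 16687, 17505, 18323, 19141, 19959, 20777, 21595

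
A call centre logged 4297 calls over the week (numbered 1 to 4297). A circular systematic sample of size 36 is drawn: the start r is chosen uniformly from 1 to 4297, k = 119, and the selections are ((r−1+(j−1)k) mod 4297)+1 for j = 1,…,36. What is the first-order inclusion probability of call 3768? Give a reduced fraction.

For each position j, as r ranges over 1…4297 the j-th selection hits every call exactly once, so call 3768 is selected for exactly 36 of the 4297 starts.
Inclusion probability = 36/4297.

36/4297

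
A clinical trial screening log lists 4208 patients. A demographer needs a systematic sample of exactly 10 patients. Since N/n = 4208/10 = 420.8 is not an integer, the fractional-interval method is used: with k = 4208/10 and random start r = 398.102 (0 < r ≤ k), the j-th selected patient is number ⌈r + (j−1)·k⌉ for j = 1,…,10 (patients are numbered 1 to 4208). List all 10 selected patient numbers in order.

399, 819, 1240, 1661, 2082, 2503, 2923, 3344, 3765, 4186

j=1: r + 0k = 398.102 → ⌈·⌉ = 399
j=2: r + 1k = 818.902 → ⌈·⌉ = 819
j=3: r + 2k = 1239.702 → ⌈·⌉ = 1240
j=4: r + 3k = 1660.502 → ⌈·⌉ = 1661
j=5: r + 4k = 2081.302 → ⌈·⌉ = 2082
j=6: r + 5k = 2502.102 → ⌈·⌉ = 2503
j=7: r + 6k = 2922.902 → ⌈·⌉ = 2923
j=8: r + 7k = 3343.702 → ⌈·⌉ = 3344
j=9: r + 8k = 3764.502 → ⌈·⌉ = 3765
j=10: r + 9k = 4185.302 → ⌈·⌉ = 4186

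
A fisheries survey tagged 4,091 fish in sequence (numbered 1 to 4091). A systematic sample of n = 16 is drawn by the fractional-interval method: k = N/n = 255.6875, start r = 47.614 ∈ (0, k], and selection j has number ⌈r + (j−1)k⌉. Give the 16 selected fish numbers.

j=1: r + 0k = 47.614 → ⌈·⌉ = 48
j=2: r + 1k = 303.3015 → ⌈·⌉ = 304
j=3: r + 2k = 558.989 → ⌈·⌉ = 559
j=4: r + 3k = 814.6765 → ⌈·⌉ = 815
j=5: r + 4k = 1070.364 → ⌈·⌉ = 1071
j=6: r + 5k = 1326.0515 → ⌈·⌉ = 1327
j=7: r + 6k = 1581.739 → ⌈·⌉ = 1582
j=8: r + 7k = 1837.4265 → ⌈·⌉ = 1838
j=9: r + 8k = 2093.114 → ⌈·⌉ = 2094
j=10: r + 9k = 2348.8015 → ⌈·⌉ = 2349
j=11: r + 10k = 2604.489 → ⌈·⌉ = 2605
j=12: r + 11k = 2860.1765 → ⌈·⌉ = 2861
j=13: r + 12k = 3115.864 → ⌈·⌉ = 3116
j=14: r + 13k = 3371.5515 → ⌈·⌉ = 3372
j=15: r + 14k = 3627.239 → ⌈·⌉ = 3628
j=16: r + 15k = 3882.9265 → ⌈·⌉ = 3883

48, 304, 559, 815, 1071, 1327, 1582, 1838, 2094, 2349, 2605, 2861, 3116, 3372, 3628, 3883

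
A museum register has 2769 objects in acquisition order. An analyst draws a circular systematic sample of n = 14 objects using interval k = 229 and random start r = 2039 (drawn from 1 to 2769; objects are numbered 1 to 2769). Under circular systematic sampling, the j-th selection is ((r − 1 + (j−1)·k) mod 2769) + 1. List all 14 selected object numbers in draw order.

2039, 2268, 2497, 2726, 186, 415, 644, 873, 1102, 1331, 1560, 1789, 2018, 2247

Selection 1: 2039
Selection 2: 2039 + 229 = 2268
Selection 3: 2268 + 229 = 2497
Selection 4: 2497 + 229 = 2726
Selection 5: 2726 + 229 = 2955 → 2955 − 2769 = 186
Selection 6: 186 + 229 = 415
Selection 7: 415 + 229 = 644
Selection 8: 644 + 229 = 873
Selection 9: 873 + 229 = 1102
Selection 10: 1102 + 229 = 1331
Selection 11: 1331 + 229 = 1560
Selection 12: 1560 + 229 = 1789
Selection 13: 1789 + 229 = 2018
Selection 14: 2018 + 229 = 2247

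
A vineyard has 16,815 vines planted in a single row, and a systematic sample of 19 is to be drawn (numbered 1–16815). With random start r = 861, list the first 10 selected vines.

861, 1746, 2631, 3516, 4401, 5286, 6171, 7056, 7941, 8826

k = N/n = 16815/19 = 885
vine 1: 861
vine 2: 861 + 885 = 1746
vine 3: 1746 + 885 = 2631
vine 4: 2631 + 885 = 3516
vine 5: 3516 + 885 = 4401
vine 6: 4401 + 885 = 5286
vine 7: 5286 + 885 = 6171
vine 8: 6171 + 885 = 7056
vine 9: 7056 + 885 = 7941
vine 10: 7941 + 885 = 8826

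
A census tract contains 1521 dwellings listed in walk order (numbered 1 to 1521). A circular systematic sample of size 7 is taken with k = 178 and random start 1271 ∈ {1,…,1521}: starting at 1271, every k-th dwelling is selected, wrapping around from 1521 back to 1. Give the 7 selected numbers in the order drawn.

1271, 1449, 106, 284, 462, 640, 818

Selection 1: 1271
Selection 2: 1271 + 178 = 1449
Selection 3: 1449 + 178 = 1627 → 1627 − 1521 = 106
Selection 4: 106 + 178 = 284
Selection 5: 284 + 178 = 462
Selection 6: 462 + 178 = 640
Selection 7: 640 + 178 = 818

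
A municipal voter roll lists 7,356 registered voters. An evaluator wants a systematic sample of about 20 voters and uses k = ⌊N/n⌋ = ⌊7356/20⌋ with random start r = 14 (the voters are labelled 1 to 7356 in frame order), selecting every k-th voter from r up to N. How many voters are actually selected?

21

k = ⌊7356/20⌋ = 367
Achieved size = ⌊(7356 − 14)/367⌋ + 1 = ⌊7342/367⌋ + 1 = 20 + 1 = 21
(last selection: 14 + 20×367 = 7354 ≤ 7356; next would be 7721 > 7356)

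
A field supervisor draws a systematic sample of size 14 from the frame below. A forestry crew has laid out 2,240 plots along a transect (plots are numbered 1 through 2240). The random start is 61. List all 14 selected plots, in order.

61, 221, 381, 541, 701, 861, 1021, 1181, 1341, 1501, 1661, 1821, 1981, 2141

k = N/n = 2240/14 = 160
plot 1: 61
plot 2: 61 + 160 = 221
plot 3: 221 + 160 = 381
plot 4: 381 + 160 = 541
plot 5: 541 + 160 = 701
plot 6: 701 + 160 = 861
plot 7: 861 + 160 = 1021
plot 8: 1021 + 160 = 1181
plot 9: 1181 + 160 = 1341
plot 10: 1341 + 160 = 1501
plot 11: 1501 + 160 = 1661
plot 12: 1661 + 160 = 1821
plot 13: 1821 + 160 = 1981
plot 14: 1981 + 160 = 2141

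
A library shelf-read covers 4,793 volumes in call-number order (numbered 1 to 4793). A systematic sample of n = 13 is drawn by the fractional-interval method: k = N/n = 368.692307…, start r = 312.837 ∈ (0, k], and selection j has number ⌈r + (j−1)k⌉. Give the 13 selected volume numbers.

313, 682, 1051, 1419, 1788, 2157, 2525, 2894, 3263, 3632, 4000, 4369, 4738

j=1: r + 0k = 312.837 → ⌈·⌉ = 313
j=2: r + 1k = 681.529307… → ⌈·⌉ = 682
j=3: r + 2k = 1050.221615… → ⌈·⌉ = 1051
j=4: r + 3k = 1418.913923… → ⌈·⌉ = 1419
j=5: r + 4k = 1787.606230… → ⌈·⌉ = 1788
j=6: r + 5k = 2156.298538… → ⌈·⌉ = 2157
j=7: r + 6k = 2524.990846… → ⌈·⌉ = 2525
j=8: r + 7k = 2893.683153… → ⌈·⌉ = 2894
j=9: r + 8k = 3262.375461… → ⌈·⌉ = 3263
j=10: r + 9k = 3631.067769… → ⌈·⌉ = 3632
j=11: r + 10k = 3999.760076… → ⌈·⌉ = 4000
j=12: r + 11k = 4368.452384… → ⌈·⌉ = 4369
j=13: r + 12k = 4737.144692… → ⌈·⌉ = 4738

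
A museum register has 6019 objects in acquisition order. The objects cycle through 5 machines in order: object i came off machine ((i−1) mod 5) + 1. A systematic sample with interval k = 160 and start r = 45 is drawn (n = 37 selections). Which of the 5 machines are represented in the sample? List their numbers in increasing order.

5

Consecutive selections differ by k = 160, so their machine numbers differ by 160 mod 5 = 0.
gcd(160, 5) = 5, so the sample visits 5/5 = 1 distinct residues mod 5.
Start 45 is machine 5; the machines hit are 5.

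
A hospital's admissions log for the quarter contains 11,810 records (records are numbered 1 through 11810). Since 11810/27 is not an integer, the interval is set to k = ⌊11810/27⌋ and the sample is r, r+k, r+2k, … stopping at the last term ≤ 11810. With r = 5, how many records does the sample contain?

k = ⌊11810/27⌋ = 437
Achieved size = ⌊(11810 − 5)/437⌋ + 1 = ⌊11805/437⌋ + 1 = 27 + 1 = 28
(last selection: 5 + 27×437 = 11804 ≤ 11810; next would be 12241 > 11810)

28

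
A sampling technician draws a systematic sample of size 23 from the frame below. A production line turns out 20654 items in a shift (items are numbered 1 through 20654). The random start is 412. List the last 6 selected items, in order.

15678, 16576, 17474, 18372, 19270, 20168

k = N/n = 20654/23 = 898
18th selection = 412 + 17×898 = 15678
19th: 15678 + 898 = 16576
20th: 16576 + 898 = 17474
21st: 17474 + 898 = 18372
22nd: 18372 + 898 = 19270
23rd: 19270 + 898 = 20168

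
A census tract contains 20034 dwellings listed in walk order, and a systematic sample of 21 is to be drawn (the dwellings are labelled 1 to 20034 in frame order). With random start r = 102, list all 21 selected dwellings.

k = N/n = 20034/21 = 954
dwelling 1: 102
dwelling 2: 102 + 954 = 1056
dwelling 3: 1056 + 954 = 2010
dwelling 4: 2010 + 954 = 2964
dwelling 5: 2964 + 954 = 3918
dwelling 6: 3918 + 954 = 4872
dwelling 7: 4872 + 954 = 5826
dwelling 8: 5826 + 954 = 6780
dwelling 9: 6780 + 954 = 7734
dwelling 10: 7734 + 954 = 8688
dwelling 11: 8688 + 954 = 9642
dwelling 12: 9642 + 954 = 10596
dwelling 13: 10596 + 954 = 11550
dwelling 14: 11550 + 954 = 12504
dwelling 15: 12504 + 954 = 13458
dwelling 16: 13458 + 954 = 14412
dwelling 17: 14412 + 954 = 15366
dwelling 18: 15366 + 954 = 16320
dwelling 19: 16320 + 954 = 17274
dwelling 20: 17274 + 954 = 18228
dwelling 21: 18228 + 954 = 19182

102, 1056, 2010, 2964, 3918, 4872, 5826, 6780, 7734, 8688, 9642, 10596, 11550, 12504, 13458, 14412, 15366, 16320, 17274, 18228, 19182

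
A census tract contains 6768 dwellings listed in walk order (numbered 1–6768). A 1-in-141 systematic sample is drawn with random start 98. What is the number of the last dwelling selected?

6725

k = 141
48th selection = r + (48−1)·k = 98 + 47×141 = 98 + 6627 = 6725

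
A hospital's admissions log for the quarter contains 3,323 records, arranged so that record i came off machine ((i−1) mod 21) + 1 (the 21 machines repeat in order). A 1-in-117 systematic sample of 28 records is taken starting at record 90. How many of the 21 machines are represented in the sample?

Consecutive selections differ by k = 117, so their machine numbers differ by 117 mod 21 = 12.
gcd(117, 21) = 3, so the sample visits 21/3 = 7 distinct residues mod 21.
Start 90 is machine 6; the machines hit are 3, 6, 9, 12, 15, 18, 21.

7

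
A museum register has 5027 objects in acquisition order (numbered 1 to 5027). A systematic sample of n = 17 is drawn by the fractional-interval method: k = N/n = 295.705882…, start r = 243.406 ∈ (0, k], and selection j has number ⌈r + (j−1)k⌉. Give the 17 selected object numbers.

244, 540, 835, 1131, 1427, 1722, 2018, 2314, 2610, 2905, 3201, 3497, 3792, 4088, 4384, 4679, 4975

j=1: r + 0k = 243.406 → ⌈·⌉ = 244
j=2: r + 1k = 539.111882… → ⌈·⌉ = 540
j=3: r + 2k = 834.817764… → ⌈·⌉ = 835
j=4: r + 3k = 1130.523647… → ⌈·⌉ = 1131
j=5: r + 4k = 1426.229529… → ⌈·⌉ = 1427
j=6: r + 5k = 1721.935411… → ⌈·⌉ = 1722
j=7: r + 6k = 2017.641294… → ⌈·⌉ = 2018
j=8: r + 7k = 2313.347176… → ⌈·⌉ = 2314
j=9: r + 8k = 2609.053058… → ⌈·⌉ = 2610
j=10: r + 9k = 2904.758941… → ⌈·⌉ = 2905
j=11: r + 10k = 3200.464823… → ⌈·⌉ = 3201
j=12: r + 11k = 3496.170705… → ⌈·⌉ = 3497
j=13: r + 12k = 3791.876588… → ⌈·⌉ = 3792
j=14: r + 13k = 4087.582470… → ⌈·⌉ = 4088
j=15: r + 14k = 4383.288352… → ⌈·⌉ = 4384
j=16: r + 15k = 4678.994235… → ⌈·⌉ = 4679
j=17: r + 16k = 4974.700117… → ⌈·⌉ = 4975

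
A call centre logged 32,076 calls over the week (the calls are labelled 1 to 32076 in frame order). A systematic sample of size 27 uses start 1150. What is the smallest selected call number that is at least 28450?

28474

k = 32076/27 = 1188
Steps past start: ⌈(28450 − 1150)/1188⌉ = ⌈27300/1188⌉ = 23
Selected call: 1150 + 23×1188 = 28474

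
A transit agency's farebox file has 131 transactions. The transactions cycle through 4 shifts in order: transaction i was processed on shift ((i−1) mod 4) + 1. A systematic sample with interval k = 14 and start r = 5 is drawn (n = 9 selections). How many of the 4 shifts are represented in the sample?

2

Consecutive selections differ by k = 14, so their shift numbers differ by 14 mod 4 = 2.
gcd(14, 4) = 2, so the sample visits 4/2 = 2 distinct residues mod 4.
Start 5 is shift 1; the shifts hit are 1, 3.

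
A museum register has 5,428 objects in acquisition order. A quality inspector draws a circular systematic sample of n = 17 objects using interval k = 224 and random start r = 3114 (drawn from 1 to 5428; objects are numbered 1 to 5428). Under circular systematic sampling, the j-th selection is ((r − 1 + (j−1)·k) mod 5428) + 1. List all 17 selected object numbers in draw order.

3114, 3338, 3562, 3786, 4010, 4234, 4458, 4682, 4906, 5130, 5354, 150, 374, 598, 822, 1046, 1270

Selection 1: 3114
Selection 2: 3114 + 224 = 3338
Selection 3: 3338 + 224 = 3562
Selection 4: 3562 + 224 = 3786
Selection 5: 3786 + 224 = 4010
Selection 6: 4010 + 224 = 4234
Selection 7: 4234 + 224 = 4458
Selection 8: 4458 + 224 = 4682
Selection 9: 4682 + 224 = 4906
Selection 10: 4906 + 224 = 5130
Selection 11: 5130 + 224 = 5354
Selection 12: 5354 + 224 = 5578 → 5578 − 5428 = 150
Selection 13: 150 + 224 = 374
Selection 14: 374 + 224 = 598
Selection 15: 598 + 224 = 822
Selection 16: 822 + 224 = 1046
Selection 17: 1046 + 224 = 1270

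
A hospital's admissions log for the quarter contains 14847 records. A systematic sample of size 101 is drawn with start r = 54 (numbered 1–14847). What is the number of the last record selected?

k = 14847/101 = 147
101st selection = r + (101−1)·k = 54 + 100×147 = 54 + 14700 = 14754

14754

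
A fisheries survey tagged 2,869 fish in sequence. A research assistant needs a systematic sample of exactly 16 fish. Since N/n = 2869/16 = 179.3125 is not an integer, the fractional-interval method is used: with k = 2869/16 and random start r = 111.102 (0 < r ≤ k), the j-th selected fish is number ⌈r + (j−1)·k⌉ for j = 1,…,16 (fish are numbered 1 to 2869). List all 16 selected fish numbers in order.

112, 291, 470, 650, 829, 1008, 1187, 1367, 1546, 1725, 1905, 2084, 2263, 2443, 2622, 2801

j=1: r + 0k = 111.102 → ⌈·⌉ = 112
j=2: r + 1k = 290.4145 → ⌈·⌉ = 291
j=3: r + 2k = 469.727 → ⌈·⌉ = 470
j=4: r + 3k = 649.0395 → ⌈·⌉ = 650
j=5: r + 4k = 828.352 → ⌈·⌉ = 829
j=6: r + 5k = 1007.6645 → ⌈·⌉ = 1008
j=7: r + 6k = 1186.977 → ⌈·⌉ = 1187
j=8: r + 7k = 1366.2895 → ⌈·⌉ = 1367
j=9: r + 8k = 1545.602 → ⌈·⌉ = 1546
j=10: r + 9k = 1724.9145 → ⌈·⌉ = 1725
j=11: r + 10k = 1904.227 → ⌈·⌉ = 1905
j=12: r + 11k = 2083.5395 → ⌈·⌉ = 2084
j=13: r + 12k = 2262.852 → ⌈·⌉ = 2263
j=14: r + 13k = 2442.1645 → ⌈·⌉ = 2443
j=15: r + 14k = 2621.477 → ⌈·⌉ = 2622
j=16: r + 15k = 2800.7895 → ⌈·⌉ = 2801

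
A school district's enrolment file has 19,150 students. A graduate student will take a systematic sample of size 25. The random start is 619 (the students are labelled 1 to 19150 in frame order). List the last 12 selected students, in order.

10577, 11343, 12109, 12875, 13641, 14407, 15173, 15939, 16705, 17471, 18237, 19003

k = N/n = 19150/25 = 766
14th selection = 619 + 13×766 = 10577
15th: 10577 + 766 = 11343
16th: 11343 + 766 = 12109
17th: 12109 + 766 = 12875
18th: 12875 + 766 = 13641
19th: 13641 + 766 = 14407
20th: 14407 + 766 = 15173
21st: 15173 + 766 = 15939
22nd: 15939 + 766 = 16705
23rd: 16705 + 766 = 17471
24th: 17471 + 766 = 18237
25th: 18237 + 766 = 19003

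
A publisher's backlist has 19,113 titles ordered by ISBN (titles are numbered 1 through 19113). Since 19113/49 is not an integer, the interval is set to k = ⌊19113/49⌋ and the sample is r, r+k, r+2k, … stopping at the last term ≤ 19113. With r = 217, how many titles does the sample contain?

k = ⌊19113/49⌋ = 390
Achieved size = ⌊(19113 − 217)/390⌋ + 1 = ⌊18896/390⌋ + 1 = 48 + 1 = 49
(last selection: 217 + 48×390 = 18937 ≤ 19113; next would be 19327 > 19113)

49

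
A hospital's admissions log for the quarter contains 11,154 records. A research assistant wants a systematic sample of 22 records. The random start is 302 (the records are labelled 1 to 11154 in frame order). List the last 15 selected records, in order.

k = N/n = 11154/22 = 507
8th selection = 302 + 7×507 = 3851
9th: 3851 + 507 = 4358
10th: 4358 + 507 = 4865
11th: 4865 + 507 = 5372
12th: 5372 + 507 = 5879
13th: 5879 + 507 = 6386
14th: 6386 + 507 = 6893
15th: 6893 + 507 = 7400
16th: 7400 + 507 = 7907
17th: 7907 + 507 = 8414
18th: 8414 + 507 = 8921
19th: 8921 + 507 = 9428
20th: 9428 + 507 = 9935
21st: 9935 + 507 = 10442
22nd: 10442 + 507 = 10949

3851, 4358, 4865, 5372, 5879, 6386, 6893, 7400, 7907, 8414, 8921, 9428, 9935, 10442, 10949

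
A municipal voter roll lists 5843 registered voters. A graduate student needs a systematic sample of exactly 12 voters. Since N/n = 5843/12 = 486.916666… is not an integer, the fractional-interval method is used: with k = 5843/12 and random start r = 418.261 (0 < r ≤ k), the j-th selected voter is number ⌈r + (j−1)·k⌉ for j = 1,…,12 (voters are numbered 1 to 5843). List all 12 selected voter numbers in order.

j=1: r + 0k = 418.261 → ⌈·⌉ = 419
j=2: r + 1k = 905.177666… → ⌈·⌉ = 906
j=3: r + 2k = 1392.094333… → ⌈·⌉ = 1393
j=4: r + 3k = 1879.011 → ⌈·⌉ = 1880
j=5: r + 4k = 2365.927666… → ⌈·⌉ = 2366
j=6: r + 5k = 2852.844333… → ⌈·⌉ = 2853
j=7: r + 6k = 3339.761 → ⌈·⌉ = 3340
j=8: r + 7k = 3826.677666… → ⌈·⌉ = 3827
j=9: r + 8k = 4313.594333… → ⌈·⌉ = 4314
j=10: r + 9k = 4800.511 → ⌈·⌉ = 4801
j=11: r + 10k = 5287.427666… → ⌈·⌉ = 5288
j=12: r + 11k = 5774.344333… → ⌈·⌉ = 5775

419, 906, 1393, 1880, 2366, 2853, 3340, 3827, 4314, 4801, 5288, 5775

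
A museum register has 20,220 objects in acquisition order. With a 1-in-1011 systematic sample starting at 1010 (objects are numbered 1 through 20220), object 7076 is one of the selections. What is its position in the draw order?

7

k = 1011
position = (7076 − 1010)/1011 + 1 = 6066/1011 + 1 = 6 + 1 = 7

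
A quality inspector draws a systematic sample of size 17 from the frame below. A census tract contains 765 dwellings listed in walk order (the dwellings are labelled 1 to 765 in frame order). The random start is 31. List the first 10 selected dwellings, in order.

k = N/n = 765/17 = 45
dwelling 1: 31
dwelling 2: 31 + 45 = 76
dwelling 3: 76 + 45 = 121
dwelling 4: 121 + 45 = 166
dwelling 5: 166 + 45 = 211
dwelling 6: 211 + 45 = 256
dwelling 7: 256 + 45 = 301
dwelling 8: 301 + 45 = 346
dwelling 9: 346 + 45 = 391
dwelling 10: 391 + 45 = 436

31, 76, 121, 166, 211, 256, 301, 346, 391, 436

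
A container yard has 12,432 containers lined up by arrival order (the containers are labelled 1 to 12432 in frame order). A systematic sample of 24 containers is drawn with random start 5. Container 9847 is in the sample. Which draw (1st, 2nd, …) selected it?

k = 12432/24 = 518
position = (9847 − 5)/518 + 1 = 9842/518 + 1 = 19 + 1 = 20

20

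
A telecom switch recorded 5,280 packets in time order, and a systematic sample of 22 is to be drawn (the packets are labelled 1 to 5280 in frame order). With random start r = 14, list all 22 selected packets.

14, 254, 494, 734, 974, 1214, 1454, 1694, 1934, 2174, 2414, 2654, 2894, 3134, 3374, 3614, 3854, 4094, 4334, 4574, 4814, 5054

k = N/n = 5280/22 = 240
packet 1: 14
packet 2: 14 + 240 = 254
packet 3: 254 + 240 = 494
packet 4: 494 + 240 = 734
packet 5: 734 + 240 = 974
packet 6: 974 + 240 = 1214
packet 7: 1214 + 240 = 1454
packet 8: 1454 + 240 = 1694
packet 9: 1694 + 240 = 1934
packet 10: 1934 + 240 = 2174
packet 11: 2174 + 240 = 2414
packet 12: 2414 + 240 = 2654
packet 13: 2654 + 240 = 2894
packet 14: 2894 + 240 = 3134
packet 15: 3134 + 240 = 3374
packet 16: 3374 + 240 = 3614
packet 17: 3614 + 240 = 3854
packet 18: 3854 + 240 = 4094
packet 19: 4094 + 240 = 4334
packet 20: 4334 + 240 = 4574
packet 21: 4574 + 240 = 4814
packet 22: 4814 + 240 = 5054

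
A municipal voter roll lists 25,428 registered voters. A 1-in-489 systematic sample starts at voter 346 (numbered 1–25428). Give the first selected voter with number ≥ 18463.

k = 489
Steps past start: ⌈(18463 − 346)/489⌉ = ⌈18117/489⌉ = 38
Selected voter: 346 + 38×489 = 18928

18928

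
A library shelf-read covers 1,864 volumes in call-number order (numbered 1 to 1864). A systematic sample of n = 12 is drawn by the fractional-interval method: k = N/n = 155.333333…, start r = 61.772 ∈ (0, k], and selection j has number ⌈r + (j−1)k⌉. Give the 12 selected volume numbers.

j=1: r + 0k = 61.772 → ⌈·⌉ = 62
j=2: r + 1k = 217.105333… → ⌈·⌉ = 218
j=3: r + 2k = 372.438666… → ⌈·⌉ = 373
j=4: r + 3k = 527.772 → ⌈·⌉ = 528
j=5: r + 4k = 683.105333… → ⌈·⌉ = 684
j=6: r + 5k = 838.438666… → ⌈·⌉ = 839
j=7: r + 6k = 993.772 → ⌈·⌉ = 994
j=8: r + 7k = 1149.105333… → ⌈·⌉ = 1150
j=9: r + 8k = 1304.438666… → ⌈·⌉ = 1305
j=10: r + 9k = 1459.772 → ⌈·⌉ = 1460
j=11: r + 10k = 1615.105333… → ⌈·⌉ = 1616
j=12: r + 11k = 1770.438666… → ⌈·⌉ = 1771

62, 218, 373, 528, 684, 839, 994, 1150, 1305, 1460, 1616, 1771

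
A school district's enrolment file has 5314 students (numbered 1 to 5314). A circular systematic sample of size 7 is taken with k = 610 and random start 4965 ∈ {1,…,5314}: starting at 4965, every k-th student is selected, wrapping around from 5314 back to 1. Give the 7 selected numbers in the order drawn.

Selection 1: 4965
Selection 2: 4965 + 610 = 5575 → 5575 − 5314 = 261
Selection 3: 261 + 610 = 871
Selection 4: 871 + 610 = 1481
Selection 5: 1481 + 610 = 2091
Selection 6: 2091 + 610 = 2701
Selection 7: 2701 + 610 = 3311

4965, 261, 871, 1481, 2091, 2701, 3311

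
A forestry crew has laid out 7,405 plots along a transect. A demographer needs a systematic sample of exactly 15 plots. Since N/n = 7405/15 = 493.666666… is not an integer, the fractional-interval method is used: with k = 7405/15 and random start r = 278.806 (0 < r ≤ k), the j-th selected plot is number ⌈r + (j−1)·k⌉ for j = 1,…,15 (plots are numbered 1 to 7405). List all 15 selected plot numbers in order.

j=1: r + 0k = 278.806 → ⌈·⌉ = 279
j=2: r + 1k = 772.472666… → ⌈·⌉ = 773
j=3: r + 2k = 1266.139333… → ⌈·⌉ = 1267
j=4: r + 3k = 1759.806 → ⌈·⌉ = 1760
j=5: r + 4k = 2253.472666… → ⌈·⌉ = 2254
j=6: r + 5k = 2747.139333… → ⌈·⌉ = 2748
j=7: r + 6k = 3240.806 → ⌈·⌉ = 3241
j=8: r + 7k = 3734.472666… → ⌈·⌉ = 3735
j=9: r + 8k = 4228.139333… → ⌈·⌉ = 4229
j=10: r + 9k = 4721.806 → ⌈·⌉ = 4722
j=11: r + 10k = 5215.472666… → ⌈·⌉ = 5216
j=12: r + 11k = 5709.139333… → ⌈·⌉ = 5710
j=13: r + 12k = 6202.806 → ⌈·⌉ = 6203
j=14: r + 13k = 6696.472666… → ⌈·⌉ = 6697
j=15: r + 14k = 7190.139333… → ⌈·⌉ = 7191

279, 773, 1267, 1760, 2254, 2748, 3241, 3735, 4229, 4722, 5216, 5710, 6203, 6697, 7191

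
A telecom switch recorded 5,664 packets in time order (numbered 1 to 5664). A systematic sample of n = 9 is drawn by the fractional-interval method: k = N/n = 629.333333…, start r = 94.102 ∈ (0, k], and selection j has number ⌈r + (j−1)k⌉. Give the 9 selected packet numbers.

95, 724, 1353, 1983, 2612, 3241, 3871, 4500, 5129

j=1: r + 0k = 94.102 → ⌈·⌉ = 95
j=2: r + 1k = 723.435333… → ⌈·⌉ = 724
j=3: r + 2k = 1352.768666… → ⌈·⌉ = 1353
j=4: r + 3k = 1982.102 → ⌈·⌉ = 1983
j=5: r + 4k = 2611.435333… → ⌈·⌉ = 2612
j=6: r + 5k = 3240.768666… → ⌈·⌉ = 3241
j=7: r + 6k = 3870.102 → ⌈·⌉ = 3871
j=8: r + 7k = 4499.435333… → ⌈·⌉ = 4500
j=9: r + 8k = 5128.768666… → ⌈·⌉ = 5129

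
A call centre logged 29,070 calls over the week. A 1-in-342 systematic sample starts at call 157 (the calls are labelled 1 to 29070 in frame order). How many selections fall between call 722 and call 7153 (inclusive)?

19

k = 342
First selection ≥ 722: 157 + ⌈(722−157)/342⌉·342 = 157 + 2×342 = 841
Last selection ≤ 7153: 157 + ⌊(7153−157)/342⌋·342 = 157 + 20×342 = 6997
Count = 20 − 2 + 1 = 19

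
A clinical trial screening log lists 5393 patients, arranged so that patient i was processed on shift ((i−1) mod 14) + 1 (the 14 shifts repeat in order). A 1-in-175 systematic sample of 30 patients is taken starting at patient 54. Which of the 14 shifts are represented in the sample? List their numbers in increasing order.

5, 12

Consecutive selections differ by k = 175, so their shift numbers differ by 175 mod 14 = 7.
gcd(175, 14) = 7, so the sample visits 14/7 = 2 distinct residues mod 14.
Start 54 is shift 12; the shifts hit are 5, 12.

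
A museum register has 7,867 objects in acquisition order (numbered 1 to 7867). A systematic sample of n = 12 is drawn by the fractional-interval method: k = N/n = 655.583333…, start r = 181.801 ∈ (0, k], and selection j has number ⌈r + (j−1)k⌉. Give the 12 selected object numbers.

j=1: r + 0k = 181.801 → ⌈·⌉ = 182
j=2: r + 1k = 837.384333… → ⌈·⌉ = 838
j=3: r + 2k = 1492.967666… → ⌈·⌉ = 1493
j=4: r + 3k = 2148.551 → ⌈·⌉ = 2149
j=5: r + 4k = 2804.134333… → ⌈·⌉ = 2805
j=6: r + 5k = 3459.717666… → ⌈·⌉ = 3460
j=7: r + 6k = 4115.301 → ⌈·⌉ = 4116
j=8: r + 7k = 4770.884333… → ⌈·⌉ = 4771
j=9: r + 8k = 5426.467666… → ⌈·⌉ = 5427
j=10: r + 9k = 6082.051 → ⌈·⌉ = 6083
j=11: r + 10k = 6737.634333… → ⌈·⌉ = 6738
j=12: r + 11k = 7393.217666… → ⌈·⌉ = 7394

182, 838, 1493, 2149, 2805, 3460, 4116, 4771, 5427, 6083, 6738, 7394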